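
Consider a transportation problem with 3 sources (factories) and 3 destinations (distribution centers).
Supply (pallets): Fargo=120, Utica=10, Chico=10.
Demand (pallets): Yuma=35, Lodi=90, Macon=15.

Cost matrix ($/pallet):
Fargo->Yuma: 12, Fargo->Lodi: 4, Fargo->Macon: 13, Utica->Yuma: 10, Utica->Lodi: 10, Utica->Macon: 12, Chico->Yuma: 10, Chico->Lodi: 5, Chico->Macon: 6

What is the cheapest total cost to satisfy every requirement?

885

One minimum-cost allocation:
  Fargo→Yuma: 25 × $12 = $300
  Fargo→Lodi: 90 × $4 = $360
  Fargo→Macon: 5 × $13 = $65
  Utica→Yuma: 10 × $10 = $100
  Chico→Macon: 10 × $6 = $60
Total = 300 + 360 + 65 + 100 + 60 = $885.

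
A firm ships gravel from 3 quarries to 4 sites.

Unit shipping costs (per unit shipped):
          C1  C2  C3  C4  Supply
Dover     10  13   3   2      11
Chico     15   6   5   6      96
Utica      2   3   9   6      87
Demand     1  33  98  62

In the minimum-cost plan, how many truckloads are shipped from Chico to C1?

0

Solving gives:
  Dover->C3: 2 truckloads
  Dover->C4: 9 truckloads
  Chico->C3: 96 truckloads
  Utica->C1: 1 truckloads
  Utica->C2: 33 truckloads
  Utica->C4: 53 truckloads
Total cost = 923.
The route Chico→C1 is not used.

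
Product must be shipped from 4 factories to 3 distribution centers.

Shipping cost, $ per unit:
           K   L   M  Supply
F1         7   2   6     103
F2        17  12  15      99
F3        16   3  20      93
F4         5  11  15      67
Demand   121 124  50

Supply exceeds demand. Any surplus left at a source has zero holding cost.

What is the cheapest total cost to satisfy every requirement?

A cheapest plan:
  F1→K: 54 × $7 = $378
  F1→L: 31 × $2 = $62
  F1→M: 18 × $6 = $108
  F2→M: 32 × $15 = $480
  F3→L: 93 × $3 = $279
  F4→K: 67 × $5 = $335
Total = 378 + 62 + 108 + 480 + 279 + 335 = $1642.

1642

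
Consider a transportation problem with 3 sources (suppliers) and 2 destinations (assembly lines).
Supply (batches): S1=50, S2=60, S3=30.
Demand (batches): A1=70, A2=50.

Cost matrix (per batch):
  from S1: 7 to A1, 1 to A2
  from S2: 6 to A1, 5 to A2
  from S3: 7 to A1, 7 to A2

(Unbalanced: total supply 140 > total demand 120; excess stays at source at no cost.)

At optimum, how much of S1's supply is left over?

Minimum-cost shipments:
  S1 to A2: 50 × 1 = 50
  S2 to A1: 60 × 6 = 360
  S3 to A1: 10 × 7 = 70
Total cost = 480.
S1 ships 50 of its 50, leaving 0.

0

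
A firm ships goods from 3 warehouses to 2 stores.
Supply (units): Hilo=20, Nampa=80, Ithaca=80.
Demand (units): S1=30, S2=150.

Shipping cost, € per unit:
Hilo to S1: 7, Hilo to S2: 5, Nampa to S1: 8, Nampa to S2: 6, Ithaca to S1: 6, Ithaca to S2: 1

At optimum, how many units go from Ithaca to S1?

0

Optimal shipments:
  Hilo to S2: 20 units
  Nampa to S1: 30 units
  Nampa to S2: 50 units
  Ithaca to S2: 80 units
Total cost = €720.
The route Ithaca→S1 is not used.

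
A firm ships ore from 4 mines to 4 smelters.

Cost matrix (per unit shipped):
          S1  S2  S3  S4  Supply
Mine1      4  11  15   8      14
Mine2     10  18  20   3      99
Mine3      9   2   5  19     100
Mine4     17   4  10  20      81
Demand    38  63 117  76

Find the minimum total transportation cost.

1450

One minimum-cost allocation:
  Mine1 to S1: 14 × 4 = 56
  Mine2 to S1: 23 × 10 = 230
  Mine2 to S4: 76 × 3 = 228
  Mine3 to S1: 1 × 9 = 9
  Mine3 to S3: 99 × 5 = 495
  Mine4 to S2: 63 × 4 = 252
  Mine4 to S3: 18 × 10 = 180
Total = 56 + 230 + 228 + 9 + 495 + 252 + 180 = 1450.
(Supply check: Mine1 ships 14; Mine2 ships 99; Mine3 ships 100; Mine4 ships 81.)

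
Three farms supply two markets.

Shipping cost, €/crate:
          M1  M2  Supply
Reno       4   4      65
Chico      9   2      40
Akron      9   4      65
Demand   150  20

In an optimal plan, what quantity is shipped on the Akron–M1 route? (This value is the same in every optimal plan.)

65

Solving gives:
  Reno to M1: 65 × €4 = €260
  Chico to M1: 20 × €9 = €180
  Chico to M2: 20 × €2 = €40
  Akron to M1: 65 × €9 = €585
Total cost = €1065.
So Akron→M1 carries 65 crates.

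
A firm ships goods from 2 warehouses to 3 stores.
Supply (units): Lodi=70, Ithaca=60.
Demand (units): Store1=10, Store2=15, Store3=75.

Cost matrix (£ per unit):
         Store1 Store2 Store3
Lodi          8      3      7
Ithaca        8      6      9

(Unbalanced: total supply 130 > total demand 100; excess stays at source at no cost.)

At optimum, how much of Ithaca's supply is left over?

30

Minimum-cost shipments:
  Lodi to Store2: 15 × £3 = £45
  Lodi to Store3: 55 × £7 = £385
  Ithaca to Store1: 10 × £8 = £80
  Ithaca to Store3: 20 × £9 = £180
Total cost = £690.
Ithaca ships 30 of its 60, leaving 30.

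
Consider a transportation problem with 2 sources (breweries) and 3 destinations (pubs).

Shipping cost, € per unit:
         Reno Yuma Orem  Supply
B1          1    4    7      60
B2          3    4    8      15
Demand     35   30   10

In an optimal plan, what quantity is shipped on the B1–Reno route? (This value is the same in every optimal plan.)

35

Solving gives:
  B1 to Reno: 35 × €1 = €35
  B1 to Yuma: 15 × €4 = €60
  B1 to Orem: 10 × €7 = €70
  B2 to Yuma: 15 × €4 = €60
Total cost = €225.
So B1→Reno carries 35 kegs.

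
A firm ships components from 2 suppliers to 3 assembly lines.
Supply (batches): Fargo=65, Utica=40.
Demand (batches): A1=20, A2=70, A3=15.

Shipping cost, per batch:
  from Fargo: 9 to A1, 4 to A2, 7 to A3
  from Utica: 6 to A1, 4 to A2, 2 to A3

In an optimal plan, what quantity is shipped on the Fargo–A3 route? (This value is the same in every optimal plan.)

The minimum-cost plan:
  Fargo→A2: 65 batches
  Utica→A1: 20 batches
  Utica→A2: 5 batches
  Utica→A3: 15 batches
Total cost = 430.
The route Fargo→A3 is not used.

0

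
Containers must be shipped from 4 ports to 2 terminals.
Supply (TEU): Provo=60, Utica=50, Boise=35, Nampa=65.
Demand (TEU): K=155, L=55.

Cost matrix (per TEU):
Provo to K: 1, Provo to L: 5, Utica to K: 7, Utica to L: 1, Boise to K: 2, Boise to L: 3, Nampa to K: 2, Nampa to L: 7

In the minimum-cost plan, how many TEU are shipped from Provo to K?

60

The minimum-cost plan:
  Provo–K: 60 × 1 = 60
  Utica–L: 50 × 1 = 50
  Boise–K: 30 × 2 = 60
  Boise–L: 5 × 3 = 15
  Nampa–K: 65 × 2 = 130
Total cost = 315.
So Provo→K carries 60 TEU.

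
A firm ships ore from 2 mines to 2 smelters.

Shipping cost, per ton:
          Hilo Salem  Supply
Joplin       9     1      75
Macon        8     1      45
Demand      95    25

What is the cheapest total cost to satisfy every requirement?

Optimal allocation:
  Joplin→Hilo: 50 × 9 = 450
  Joplin→Salem: 25 × 1 = 25
  Macon→Hilo: 45 × 8 = 360
Total = 450 + 25 + 360 = 835.

835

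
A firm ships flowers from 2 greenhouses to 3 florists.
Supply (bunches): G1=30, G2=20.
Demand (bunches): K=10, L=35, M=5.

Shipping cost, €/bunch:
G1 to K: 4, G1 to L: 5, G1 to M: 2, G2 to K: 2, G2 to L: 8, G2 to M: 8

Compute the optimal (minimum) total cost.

235

A cheapest plan:
  G1–L: 25 × €5 = €125
  G1–M: 5 × €2 = €10
  G2–K: 10 × €2 = €20
  G2–L: 10 × €8 = €80
Total = 125 + 10 + 20 + 80 = €235.
(Supply check: G1 ships 30; G2 ships 20.)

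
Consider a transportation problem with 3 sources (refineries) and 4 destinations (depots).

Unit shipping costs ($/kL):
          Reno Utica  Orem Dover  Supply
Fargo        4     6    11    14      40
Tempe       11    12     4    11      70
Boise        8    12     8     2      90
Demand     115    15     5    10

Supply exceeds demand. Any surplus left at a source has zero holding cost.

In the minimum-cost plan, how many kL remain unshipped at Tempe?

Minimum-cost shipments:
  Fargo to Reno: 35 × $4 = $140
  Fargo to Utica: 5 × $6 = $30
  Tempe to Utica: 10 × $12 = $120
  Tempe to Orem: 5 × $4 = $20
  Boise to Reno: 80 × $8 = $640
  Boise to Dover: 10 × $2 = $20
Total cost = $970.
Tempe ships 15 of its 70, leaving 55.

55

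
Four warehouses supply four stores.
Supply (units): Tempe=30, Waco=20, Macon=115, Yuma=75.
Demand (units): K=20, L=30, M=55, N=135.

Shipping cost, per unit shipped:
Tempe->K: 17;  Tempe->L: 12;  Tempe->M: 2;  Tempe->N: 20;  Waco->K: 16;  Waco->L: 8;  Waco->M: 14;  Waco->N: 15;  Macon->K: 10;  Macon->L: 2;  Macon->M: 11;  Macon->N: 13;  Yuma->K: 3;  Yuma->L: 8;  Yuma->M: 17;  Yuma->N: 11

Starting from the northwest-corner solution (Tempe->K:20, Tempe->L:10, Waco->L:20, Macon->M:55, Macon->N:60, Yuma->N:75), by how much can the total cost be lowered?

690

Current plan cost = 20·17 + 10·12 + 20·8 + 55·11 + 60·13 + 75·11 = 2830.
Optimal plan:
  Tempe to M: 30 × 2 = 60
  Waco to N: 20 × 15 = 300
  Macon to L: 30 × 2 = 60
  Macon to M: 25 × 11 = 275
  Macon to N: 60 × 13 = 780
  Yuma to K: 20 × 3 = 60
  Yuma to N: 55 × 11 = 605
Optimal cost = 2140.
Saving = 2830 − 2140 = 690.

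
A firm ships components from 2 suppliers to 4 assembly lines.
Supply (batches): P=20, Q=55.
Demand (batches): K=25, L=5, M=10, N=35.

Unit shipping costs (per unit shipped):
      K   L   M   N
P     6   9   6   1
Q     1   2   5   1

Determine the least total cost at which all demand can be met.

120

Optimal allocation:
  P→N: 20 batches
  Q→K: 25 batches
  Q→L: 5 batches
  Q→M: 10 batches
  Q→N: 15 batches
Total cost = 120.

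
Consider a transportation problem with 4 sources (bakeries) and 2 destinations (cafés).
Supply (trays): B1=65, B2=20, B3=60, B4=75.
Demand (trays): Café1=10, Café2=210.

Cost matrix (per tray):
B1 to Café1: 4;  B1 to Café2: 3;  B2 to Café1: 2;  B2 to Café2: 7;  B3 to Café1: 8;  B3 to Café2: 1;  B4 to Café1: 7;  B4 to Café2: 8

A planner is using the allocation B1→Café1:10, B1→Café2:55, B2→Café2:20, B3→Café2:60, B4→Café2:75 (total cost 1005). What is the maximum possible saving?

60

Current plan cost = 10·4 + 55·3 + 20·7 + 60·1 + 75·8 = 1005.
Optimal plan:
  B1–Café2: 65 × 3 = 195
  B2–Café1: 10 × 2 = 20
  B2–Café2: 10 × 7 = 70
  B3–Café2: 60 × 1 = 60
  B4–Café2: 75 × 8 = 600
Optimal cost = 945.
Saving = 1005 − 945 = 60.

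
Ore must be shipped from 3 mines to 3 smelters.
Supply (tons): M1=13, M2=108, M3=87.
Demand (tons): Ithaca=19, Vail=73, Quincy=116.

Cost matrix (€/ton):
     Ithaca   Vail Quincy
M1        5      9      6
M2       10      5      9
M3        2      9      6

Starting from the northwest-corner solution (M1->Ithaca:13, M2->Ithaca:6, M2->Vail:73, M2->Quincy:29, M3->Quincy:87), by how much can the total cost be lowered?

Current plan cost = 13·5 + 6·10 + 73·5 + 29·9 + 87·6 = €1273.
Optimal plan:
  M1 to Quincy: 13 × €6 = €78
  M2 to Vail: 73 × €5 = €365
  M2 to Quincy: 35 × €9 = €315
  M3 to Ithaca: 19 × €2 = €38
  M3 to Quincy: 68 × €6 = €408
Optimal cost = €1204.
Saving = 1273 − 1204 = €69.

69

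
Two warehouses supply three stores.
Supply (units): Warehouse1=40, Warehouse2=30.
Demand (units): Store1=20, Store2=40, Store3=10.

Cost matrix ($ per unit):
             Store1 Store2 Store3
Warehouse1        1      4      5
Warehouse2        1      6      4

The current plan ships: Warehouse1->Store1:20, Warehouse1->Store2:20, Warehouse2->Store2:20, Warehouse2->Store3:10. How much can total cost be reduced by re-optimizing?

Current plan cost = 20·1 + 20·4 + 20·6 + 10·4 = $260.
Optimal plan:
  Warehouse1–Store2: 40 units
  Warehouse2–Store1: 20 units
  Warehouse2–Store3: 10 units
Optimal cost = $220.
Saving = 260 − 220 = $40.

40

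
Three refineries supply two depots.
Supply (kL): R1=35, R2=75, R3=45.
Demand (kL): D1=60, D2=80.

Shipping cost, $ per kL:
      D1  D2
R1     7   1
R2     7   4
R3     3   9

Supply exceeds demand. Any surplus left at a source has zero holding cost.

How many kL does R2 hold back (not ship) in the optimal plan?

15

An optimal plan:
  R1–D2: 35 × $1 = $35
  R2–D1: 15 × $7 = $105
  R2–D2: 45 × $4 = $180
  R3–D1: 45 × $3 = $135
Total cost = $455.
R2 ships 60 of its 75, leaving 15.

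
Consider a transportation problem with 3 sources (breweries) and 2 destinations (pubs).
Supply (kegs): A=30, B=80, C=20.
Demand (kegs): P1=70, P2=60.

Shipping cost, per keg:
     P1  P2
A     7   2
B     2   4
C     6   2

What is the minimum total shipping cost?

280

An optimal shipping plan:
  A–P2: 30 × 2 = 60
  B–P1: 70 × 2 = 140
  B–P2: 10 × 4 = 40
  C–P2: 20 × 2 = 40
Total = 60 + 140 + 40 + 40 = 280.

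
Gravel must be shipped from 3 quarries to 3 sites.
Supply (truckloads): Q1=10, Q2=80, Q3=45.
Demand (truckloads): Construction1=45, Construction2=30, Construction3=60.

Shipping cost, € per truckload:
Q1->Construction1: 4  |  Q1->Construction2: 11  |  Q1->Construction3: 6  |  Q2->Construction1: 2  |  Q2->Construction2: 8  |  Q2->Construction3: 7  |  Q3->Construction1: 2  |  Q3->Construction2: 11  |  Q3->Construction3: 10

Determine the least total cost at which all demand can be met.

740

One minimum-cost allocation:
  Q1→Construction3: 10 × €6 = €60
  Q2→Construction2: 30 × €8 = €240
  Q2→Construction3: 50 × €7 = €350
  Q3→Construction1: 45 × €2 = €90
Total = 60 + 240 + 350 + 90 = €740.
(Supply check: Q1 ships 10; Q2 ships 80; Q3 ships 45.)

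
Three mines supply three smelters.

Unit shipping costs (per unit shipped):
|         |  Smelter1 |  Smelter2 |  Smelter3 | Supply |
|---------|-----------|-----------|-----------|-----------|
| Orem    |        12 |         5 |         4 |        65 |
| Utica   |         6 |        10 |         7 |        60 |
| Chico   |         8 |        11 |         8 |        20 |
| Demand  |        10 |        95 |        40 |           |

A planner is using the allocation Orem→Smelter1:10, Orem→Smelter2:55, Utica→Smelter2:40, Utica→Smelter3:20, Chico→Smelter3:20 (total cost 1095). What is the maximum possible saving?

110

Current plan cost = 10·12 + 55·5 + 40·10 + 20·7 + 20·8 = 1095.
Optimal plan:
  Orem->Smelter2: 65 tons
  Utica->Smelter1: 10 tons
  Utica->Smelter2: 10 tons
  Utica->Smelter3: 40 tons
  Chico->Smelter2: 20 tons
Optimal cost = 985.
Saving = 1095 − 985 = 110.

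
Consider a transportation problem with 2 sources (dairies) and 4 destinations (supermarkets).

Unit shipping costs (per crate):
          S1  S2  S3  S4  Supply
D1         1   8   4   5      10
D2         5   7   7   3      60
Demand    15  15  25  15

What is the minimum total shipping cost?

360

One minimum-cost allocation:
  D1 to S1: 10 × 1 = 10
  D2 to S1: 5 × 5 = 25
  D2 to S2: 15 × 7 = 105
  D2 to S3: 25 × 7 = 175
  D2 to S4: 15 × 3 = 45
Total = 10 + 25 + 105 + 175 + 45 = 360.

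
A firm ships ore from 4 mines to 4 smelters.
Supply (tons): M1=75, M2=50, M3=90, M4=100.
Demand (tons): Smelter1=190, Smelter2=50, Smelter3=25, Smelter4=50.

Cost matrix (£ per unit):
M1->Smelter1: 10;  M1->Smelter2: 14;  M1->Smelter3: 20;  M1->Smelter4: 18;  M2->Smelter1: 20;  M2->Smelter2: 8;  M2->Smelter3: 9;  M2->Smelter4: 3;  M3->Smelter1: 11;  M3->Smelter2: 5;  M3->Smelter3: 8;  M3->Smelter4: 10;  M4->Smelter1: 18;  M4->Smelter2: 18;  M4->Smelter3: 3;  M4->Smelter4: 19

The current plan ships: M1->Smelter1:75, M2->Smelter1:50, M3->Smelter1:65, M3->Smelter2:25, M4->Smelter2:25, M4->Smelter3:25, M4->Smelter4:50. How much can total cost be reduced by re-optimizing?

Current plan cost = 75·10 + 50·20 + 65·11 + 25·5 + 25·18 + 25·3 + 50·19 = £4065.
Optimal plan:
  M1→Smelter1: 75 × £10 = £750
  M2→Smelter4: 50 × £3 = £150
  M3→Smelter1: 40 × £11 = £440
  M3→Smelter2: 50 × £5 = £250
  M4→Smelter1: 75 × £18 = £1350
  M4→Smelter3: 25 × £3 = £75
Optimal cost = £3015.
Saving = 4065 − 3015 = £1050.

1050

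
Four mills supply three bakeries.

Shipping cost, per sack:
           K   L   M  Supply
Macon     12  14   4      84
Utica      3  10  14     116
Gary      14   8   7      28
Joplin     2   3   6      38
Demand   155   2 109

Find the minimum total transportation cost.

An optimal shipping plan:
  Macon->M: 84 × 4 = 336
  Utica->K: 116 × 3 = 348
  Gary->K: 1 × 14 = 14
  Gary->L: 2 × 8 = 16
  Gary->M: 25 × 7 = 175
  Joplin->K: 38 × 2 = 76
Total = 336 + 348 + 14 + 16 + 175 + 76 = 965.

965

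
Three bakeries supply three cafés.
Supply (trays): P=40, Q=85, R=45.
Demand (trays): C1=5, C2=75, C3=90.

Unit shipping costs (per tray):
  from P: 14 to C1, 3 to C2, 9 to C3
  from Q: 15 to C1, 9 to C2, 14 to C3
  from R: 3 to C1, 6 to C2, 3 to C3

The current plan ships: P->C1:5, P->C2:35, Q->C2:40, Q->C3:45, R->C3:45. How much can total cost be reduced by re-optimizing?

30

Current plan cost = 5·14 + 35·3 + 40·9 + 45·14 + 45·3 = 1300.
Optimal plan:
  P to C2: 40 trays
  Q to C2: 35 trays
  Q to C3: 50 trays
  R to C1: 5 trays
  R to C3: 40 trays
Optimal cost = 1270.
Saving = 1300 − 1270 = 30.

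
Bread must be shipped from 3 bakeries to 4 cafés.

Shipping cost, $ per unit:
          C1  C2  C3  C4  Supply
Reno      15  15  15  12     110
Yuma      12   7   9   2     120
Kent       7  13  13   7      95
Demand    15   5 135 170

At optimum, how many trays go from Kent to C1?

15

Solving gives:
  Reno to C3: 110 × $15 = $1650
  Yuma to C2: 5 × $7 = $35
  Yuma to C4: 115 × $2 = $230
  Kent to C1: 15 × $7 = $105
  Kent to C3: 25 × $13 = $325
  Kent to C4: 55 × $7 = $385
Total cost = $2730.
So Kent→C1 carries 15 trays.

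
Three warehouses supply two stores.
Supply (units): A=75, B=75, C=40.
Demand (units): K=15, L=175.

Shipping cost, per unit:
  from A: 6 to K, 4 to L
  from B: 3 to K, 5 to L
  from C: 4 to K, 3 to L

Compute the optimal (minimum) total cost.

765

A cheapest plan:
  A to L: 75 × 4 = 300
  B to K: 15 × 3 = 45
  B to L: 60 × 5 = 300
  C to L: 40 × 3 = 120
Total = 300 + 45 + 300 + 120 = 765.
(Supply check: A ships 75; B ships 75; C ships 40.)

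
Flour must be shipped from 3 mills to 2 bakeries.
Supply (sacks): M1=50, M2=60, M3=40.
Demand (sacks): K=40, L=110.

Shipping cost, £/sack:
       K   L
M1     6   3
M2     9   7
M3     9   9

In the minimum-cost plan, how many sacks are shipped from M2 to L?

60

Solving gives:
  M1 to L: 50 × £3 = £150
  M2 to L: 60 × £7 = £420
  M3 to K: 40 × £9 = £360
Total cost = £930.
So M2→L carries 60 sacks.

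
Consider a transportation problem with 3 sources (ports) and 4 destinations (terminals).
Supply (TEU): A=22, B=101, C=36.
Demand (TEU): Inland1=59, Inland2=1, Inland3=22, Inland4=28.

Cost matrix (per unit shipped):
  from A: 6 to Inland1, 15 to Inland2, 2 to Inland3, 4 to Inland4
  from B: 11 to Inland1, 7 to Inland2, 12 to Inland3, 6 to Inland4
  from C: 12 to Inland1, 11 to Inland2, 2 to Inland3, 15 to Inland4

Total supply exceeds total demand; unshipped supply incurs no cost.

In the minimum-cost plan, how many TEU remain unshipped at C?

Minimum-cost shipments:
  A->Inland1: 22 × 6 = 132
  B->Inland1: 37 × 11 = 407
  B->Inland2: 1 × 7 = 7
  B->Inland4: 28 × 6 = 168
  C->Inland3: 22 × 2 = 44
Total cost = 758.
C ships 22 of its 36, leaving 14.

14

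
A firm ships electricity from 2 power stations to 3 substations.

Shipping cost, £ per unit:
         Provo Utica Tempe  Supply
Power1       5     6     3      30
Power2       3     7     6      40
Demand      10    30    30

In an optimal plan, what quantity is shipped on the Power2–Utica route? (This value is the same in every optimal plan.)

Optimal shipments:
  Power1 to Tempe: 30 MWh
  Power2 to Provo: 10 MWh
  Power2 to Utica: 30 MWh
Total cost = £330.
So Power2→Utica carries 30 MWh.

30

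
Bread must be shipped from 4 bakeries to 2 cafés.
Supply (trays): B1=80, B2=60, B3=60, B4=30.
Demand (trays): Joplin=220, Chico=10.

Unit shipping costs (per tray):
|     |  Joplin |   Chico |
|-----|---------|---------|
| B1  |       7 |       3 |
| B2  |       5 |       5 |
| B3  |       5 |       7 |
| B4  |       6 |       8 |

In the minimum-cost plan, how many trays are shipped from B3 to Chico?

Optimal shipments:
  B1 to Joplin: 70 × 7 = 490
  B1 to Chico: 10 × 3 = 30
  B2 to Joplin: 60 × 5 = 300
  B3 to Joplin: 60 × 5 = 300
  B4 to Joplin: 30 × 6 = 180
Total cost = 1300.
The route B3→Chico is not used.

0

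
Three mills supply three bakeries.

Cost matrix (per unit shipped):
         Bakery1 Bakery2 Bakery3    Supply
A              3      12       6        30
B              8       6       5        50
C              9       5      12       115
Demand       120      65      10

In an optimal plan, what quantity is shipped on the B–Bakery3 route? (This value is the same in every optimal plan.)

Optimal shipments:
  A->Bakery1: 30 × 3 = 90
  B->Bakery1: 40 × 8 = 320
  B->Bakery3: 10 × 5 = 50
  C->Bakery1: 50 × 9 = 450
  C->Bakery2: 65 × 5 = 325
Total cost = 1235.
So B→Bakery3 carries 10 sacks.

10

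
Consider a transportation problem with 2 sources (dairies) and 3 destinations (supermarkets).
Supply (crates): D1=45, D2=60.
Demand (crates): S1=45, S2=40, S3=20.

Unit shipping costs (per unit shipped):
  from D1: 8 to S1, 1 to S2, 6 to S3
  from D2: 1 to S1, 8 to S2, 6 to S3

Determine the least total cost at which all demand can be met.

205

A cheapest plan:
  D1 to S2: 40 × 1 = 40
  D1 to S3: 5 × 6 = 30
  D2 to S1: 45 × 1 = 45
  D2 to S3: 15 × 6 = 90
Total = 40 + 30 + 45 + 90 = 205.
(Supply check: D1 ships 45; D2 ships 60.)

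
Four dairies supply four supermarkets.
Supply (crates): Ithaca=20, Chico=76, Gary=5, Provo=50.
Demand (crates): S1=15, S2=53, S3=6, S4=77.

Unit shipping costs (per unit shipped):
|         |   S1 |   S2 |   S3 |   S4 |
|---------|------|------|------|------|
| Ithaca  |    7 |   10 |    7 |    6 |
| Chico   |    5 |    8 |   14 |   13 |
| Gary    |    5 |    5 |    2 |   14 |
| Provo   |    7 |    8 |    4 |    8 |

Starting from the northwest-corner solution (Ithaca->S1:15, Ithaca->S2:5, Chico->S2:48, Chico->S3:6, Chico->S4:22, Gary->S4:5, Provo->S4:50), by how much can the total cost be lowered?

Current plan cost = 15·7 + 5·10 + 48·8 + 6·14 + 22·13 + 5·14 + 50·8 = 1379.
Optimal plan:
  Ithaca–S4: 20 × 6 = 120
  Chico–S1: 15 × 5 = 75
  Chico–S2: 53 × 8 = 424
  Chico–S4: 8 × 13 = 104
  Gary–S3: 5 × 2 = 10
  Provo–S3: 1 × 4 = 4
  Provo–S4: 49 × 8 = 392
Optimal cost = 1129.
Saving = 1379 − 1129 = 250.

250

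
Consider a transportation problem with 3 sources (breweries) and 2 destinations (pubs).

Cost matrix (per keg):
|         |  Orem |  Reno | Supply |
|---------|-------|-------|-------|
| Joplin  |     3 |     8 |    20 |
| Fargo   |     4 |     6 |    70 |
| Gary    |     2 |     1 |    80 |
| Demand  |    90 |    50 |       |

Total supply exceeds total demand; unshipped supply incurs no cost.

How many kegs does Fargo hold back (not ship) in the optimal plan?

30

Minimum-cost shipments:
  Joplin→Orem: 20 kegs
  Fargo→Orem: 40 kegs
  Gary→Orem: 30 kegs
  Gary→Reno: 50 kegs
Total cost = 330.
Fargo ships 40 of its 70, leaving 30.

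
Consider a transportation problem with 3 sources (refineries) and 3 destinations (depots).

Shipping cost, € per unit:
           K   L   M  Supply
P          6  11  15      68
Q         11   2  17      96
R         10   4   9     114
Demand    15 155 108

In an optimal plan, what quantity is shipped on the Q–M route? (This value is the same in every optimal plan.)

The minimum-cost plan:
  P to K: 15 × €6 = €90
  P to M: 53 × €15 = €795
  Q to L: 96 × €2 = €192
  R to L: 59 × €4 = €236
  R to M: 55 × €9 = €495
Total cost = €1808.
The route Q→M is not used.

0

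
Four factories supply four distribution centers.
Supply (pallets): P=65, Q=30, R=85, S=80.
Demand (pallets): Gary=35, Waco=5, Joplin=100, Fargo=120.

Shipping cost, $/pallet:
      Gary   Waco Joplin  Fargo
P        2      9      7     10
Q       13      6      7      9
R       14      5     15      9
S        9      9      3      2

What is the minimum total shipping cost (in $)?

A cheapest plan:
  P→Gary: 35 × $2 = $70
  P→Joplin: 30 × $7 = $210
  Q→Joplin: 30 × $7 = $210
  R→Waco: 5 × $5 = $25
  R→Fargo: 80 × $9 = $720
  S→Joplin: 40 × $3 = $120
  S→Fargo: 40 × $2 = $80
Total = 70 + 210 + 210 + 25 + 720 + 120 + 80 = $1435.

1435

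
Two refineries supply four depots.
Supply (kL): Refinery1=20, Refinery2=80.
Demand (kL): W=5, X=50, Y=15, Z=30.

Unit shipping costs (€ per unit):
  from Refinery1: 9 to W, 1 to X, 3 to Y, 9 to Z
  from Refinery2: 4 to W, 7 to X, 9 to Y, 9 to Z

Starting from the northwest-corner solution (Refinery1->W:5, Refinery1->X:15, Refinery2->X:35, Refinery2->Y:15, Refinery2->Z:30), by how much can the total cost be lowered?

55

Current plan cost = 5·9 + 15·1 + 35·7 + 15·9 + 30·9 = €710.
Optimal plan:
  Refinery1→X: 20 kL
  Refinery2→W: 5 kL
  Refinery2→X: 30 kL
  Refinery2→Y: 15 kL
  Refinery2→Z: 30 kL
Optimal cost = €655.
Saving = 710 − 655 = €55.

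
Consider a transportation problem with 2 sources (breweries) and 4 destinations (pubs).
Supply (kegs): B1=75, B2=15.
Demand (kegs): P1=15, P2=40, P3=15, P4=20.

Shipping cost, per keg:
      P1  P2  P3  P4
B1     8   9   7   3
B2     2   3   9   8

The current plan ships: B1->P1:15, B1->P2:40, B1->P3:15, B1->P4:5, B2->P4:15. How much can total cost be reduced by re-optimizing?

Current plan cost = 15·8 + 40·9 + 15·7 + 5·3 + 15·8 = 720.
Optimal plan:
  B1–P1: 15 × 8 = 120
  B1–P2: 25 × 9 = 225
  B1–P3: 15 × 7 = 105
  B1–P4: 20 × 3 = 60
  B2–P2: 15 × 3 = 45
Optimal cost = 555.
Saving = 720 − 555 = 165.

165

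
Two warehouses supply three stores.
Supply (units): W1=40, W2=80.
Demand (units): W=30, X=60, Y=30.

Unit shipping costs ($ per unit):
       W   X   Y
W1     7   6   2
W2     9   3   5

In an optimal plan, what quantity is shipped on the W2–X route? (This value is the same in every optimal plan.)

Optimal shipments:
  W1→W: 10 units
  W1→Y: 30 units
  W2→W: 20 units
  W2→X: 60 units
Total cost = $490.
So W2→X carries 60 units.

60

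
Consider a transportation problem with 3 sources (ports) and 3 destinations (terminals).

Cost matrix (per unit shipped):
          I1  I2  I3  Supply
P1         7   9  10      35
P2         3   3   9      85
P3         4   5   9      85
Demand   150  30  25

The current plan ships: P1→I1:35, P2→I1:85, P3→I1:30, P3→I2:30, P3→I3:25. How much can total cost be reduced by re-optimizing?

80

Current plan cost = 35·7 + 85·3 + 30·4 + 30·5 + 25·9 = 995.
Optimal plan:
  P1 to I1: 10 × 7 = 70
  P1 to I3: 25 × 10 = 250
  P2 to I1: 55 × 3 = 165
  P2 to I2: 30 × 3 = 90
  P3 to I1: 85 × 4 = 340
Optimal cost = 915.
Saving = 995 − 915 = 80.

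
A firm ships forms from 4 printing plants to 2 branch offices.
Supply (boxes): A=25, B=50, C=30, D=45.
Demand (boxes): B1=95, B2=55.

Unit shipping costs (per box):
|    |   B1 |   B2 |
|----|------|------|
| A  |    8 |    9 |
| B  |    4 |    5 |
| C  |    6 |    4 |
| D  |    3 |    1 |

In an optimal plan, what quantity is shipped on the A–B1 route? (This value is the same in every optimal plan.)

The minimum-cost plan:
  A–B1: 25 × 8 = 200
  B–B1: 50 × 4 = 200
  C–B1: 20 × 6 = 120
  C–B2: 10 × 4 = 40
  D–B2: 45 × 1 = 45
Total cost = 605.
So A→B1 carries 25 boxes.

25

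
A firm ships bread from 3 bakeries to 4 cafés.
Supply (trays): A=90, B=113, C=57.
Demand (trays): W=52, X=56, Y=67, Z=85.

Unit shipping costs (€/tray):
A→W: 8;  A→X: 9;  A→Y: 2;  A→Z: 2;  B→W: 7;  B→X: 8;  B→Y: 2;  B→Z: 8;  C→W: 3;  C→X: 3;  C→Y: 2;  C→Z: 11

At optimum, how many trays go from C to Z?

The minimum-cost plan:
  A–Y: 5 × €2 = €10
  A–Z: 85 × €2 = €170
  B–W: 51 × €7 = €357
  B–Y: 62 × €2 = €124
  C–W: 1 × €3 = €3
  C–X: 56 × €3 = €168
Total cost = €832.
The route C→Z is not used.

0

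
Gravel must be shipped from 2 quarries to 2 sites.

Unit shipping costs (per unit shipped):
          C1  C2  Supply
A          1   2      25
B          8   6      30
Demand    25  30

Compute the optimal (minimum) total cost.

205

A cheapest plan:
  A to C1: 25 × 1 = 25
  B to C2: 30 × 6 = 180
Total = 25 + 180 = 205.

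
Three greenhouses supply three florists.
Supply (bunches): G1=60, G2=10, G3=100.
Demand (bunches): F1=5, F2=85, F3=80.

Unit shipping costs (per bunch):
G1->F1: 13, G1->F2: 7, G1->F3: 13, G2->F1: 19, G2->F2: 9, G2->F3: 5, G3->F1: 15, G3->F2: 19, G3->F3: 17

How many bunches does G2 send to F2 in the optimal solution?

0

Solving gives:
  G1–F2: 60 bunches
  G2–F3: 10 bunches
  G3–F1: 5 bunches
  G3–F2: 25 bunches
  G3–F3: 70 bunches
Total cost = 2210.
The route G2→F2 is not used.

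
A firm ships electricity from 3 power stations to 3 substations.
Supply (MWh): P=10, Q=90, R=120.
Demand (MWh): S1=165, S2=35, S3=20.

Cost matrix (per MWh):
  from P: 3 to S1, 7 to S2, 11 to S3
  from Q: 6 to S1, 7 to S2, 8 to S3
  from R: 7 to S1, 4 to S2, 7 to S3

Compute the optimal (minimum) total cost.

1305

One minimum-cost allocation:
  P->S1: 10 × 3 = 30
  Q->S1: 90 × 6 = 540
  R->S1: 65 × 7 = 455
  R->S2: 35 × 4 = 140
  R->S3: 20 × 7 = 140
Total = 30 + 540 + 455 + 140 + 140 = 1305.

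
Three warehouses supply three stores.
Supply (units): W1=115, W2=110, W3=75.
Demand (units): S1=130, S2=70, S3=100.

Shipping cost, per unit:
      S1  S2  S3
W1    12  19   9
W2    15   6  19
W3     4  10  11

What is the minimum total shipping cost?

An optimal shipping plan:
  W1–S1: 15 × 12 = 180
  W1–S3: 100 × 9 = 900
  W2–S1: 40 × 15 = 600
  W2–S2: 70 × 6 = 420
  W3–S1: 75 × 4 = 300
Total = 180 + 900 + 600 + 420 + 300 = 2400.

2400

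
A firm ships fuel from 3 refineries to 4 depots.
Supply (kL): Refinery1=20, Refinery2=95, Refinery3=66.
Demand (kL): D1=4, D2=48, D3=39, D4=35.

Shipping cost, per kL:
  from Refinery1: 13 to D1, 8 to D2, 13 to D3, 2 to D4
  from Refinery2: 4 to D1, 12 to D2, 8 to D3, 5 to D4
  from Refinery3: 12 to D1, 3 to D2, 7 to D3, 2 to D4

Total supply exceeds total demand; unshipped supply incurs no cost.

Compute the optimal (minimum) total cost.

539

A cheapest plan:
  Refinery1–D4: 20 kL
  Refinery2–D1: 4 kL
  Refinery2–D3: 36 kL
  Refinery3–D2: 48 kL
  Refinery3–D3: 3 kL
  Refinery3–D4: 15 kL
Total cost = 539.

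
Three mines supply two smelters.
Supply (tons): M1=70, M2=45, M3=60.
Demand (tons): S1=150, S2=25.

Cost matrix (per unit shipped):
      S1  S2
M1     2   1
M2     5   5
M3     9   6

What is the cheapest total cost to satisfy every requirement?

830

A cheapest plan:
  M1–S1: 70 × 2 = 140
  M2–S1: 45 × 5 = 225
  M3–S1: 35 × 9 = 315
  M3–S2: 25 × 6 = 150
Total = 140 + 225 + 315 + 150 = 830.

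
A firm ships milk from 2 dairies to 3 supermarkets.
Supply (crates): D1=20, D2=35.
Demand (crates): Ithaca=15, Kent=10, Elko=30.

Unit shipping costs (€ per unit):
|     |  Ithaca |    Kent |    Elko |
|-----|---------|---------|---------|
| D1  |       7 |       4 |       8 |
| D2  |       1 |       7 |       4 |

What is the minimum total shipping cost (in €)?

One minimum-cost allocation:
  D1→Kent: 10 × €4 = €40
  D1→Elko: 10 × €8 = €80
  D2→Ithaca: 15 × €1 = €15
  D2→Elko: 20 × €4 = €80
Total = 40 + 80 + 15 + 80 = €215.
(Supply check: D1 ships 20; D2 ships 35.)

215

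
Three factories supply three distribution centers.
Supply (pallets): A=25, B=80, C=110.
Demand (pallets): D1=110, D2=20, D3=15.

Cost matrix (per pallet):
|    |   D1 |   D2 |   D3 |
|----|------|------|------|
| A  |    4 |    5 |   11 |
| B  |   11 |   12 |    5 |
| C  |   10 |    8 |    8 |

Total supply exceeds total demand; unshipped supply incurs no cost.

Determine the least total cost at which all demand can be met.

1185

One minimum-cost allocation:
  A->D1: 25 × 4 = 100
  B->D3: 15 × 5 = 75
  C->D1: 85 × 10 = 850
  C->D2: 20 × 8 = 160
Total = 100 + 75 + 850 + 160 = 1185.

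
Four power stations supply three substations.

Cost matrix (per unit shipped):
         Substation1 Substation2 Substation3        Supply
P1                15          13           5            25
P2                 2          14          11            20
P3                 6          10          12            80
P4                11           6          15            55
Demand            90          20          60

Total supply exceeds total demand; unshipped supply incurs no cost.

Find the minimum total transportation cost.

Optimal allocation:
  P1 to Substation3: 25 × 5 = 125
  P2 to Substation1: 20 × 2 = 40
  P3 to Substation1: 70 × 6 = 420
  P3 to Substation3: 10 × 12 = 120
  P4 to Substation2: 20 × 6 = 120
  P4 to Substation3: 25 × 15 = 375
Total = 125 + 40 + 420 + 120 + 120 + 375 = 1200.

1200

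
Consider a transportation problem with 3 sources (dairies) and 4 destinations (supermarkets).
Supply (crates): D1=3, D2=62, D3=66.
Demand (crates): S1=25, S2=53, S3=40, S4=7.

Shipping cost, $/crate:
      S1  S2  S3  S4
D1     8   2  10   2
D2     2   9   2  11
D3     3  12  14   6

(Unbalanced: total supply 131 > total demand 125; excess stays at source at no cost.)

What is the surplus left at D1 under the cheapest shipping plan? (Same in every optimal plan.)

Minimum-cost shipments:
  D1 to S2: 3 crates
  D2 to S2: 22 crates
  D2 to S3: 40 crates
  D3 to S1: 25 crates
  D3 to S2: 28 crates
  D3 to S4: 7 crates
Total cost = $737.
D1 ships 3 of its 3, leaving 0.

0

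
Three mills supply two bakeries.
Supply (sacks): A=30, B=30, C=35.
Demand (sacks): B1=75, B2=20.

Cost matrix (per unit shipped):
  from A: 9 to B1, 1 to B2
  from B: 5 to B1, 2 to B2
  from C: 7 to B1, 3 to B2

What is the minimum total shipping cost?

505

One minimum-cost allocation:
  A–B1: 10 × 9 = 90
  A–B2: 20 × 1 = 20
  B–B1: 30 × 5 = 150
  C–B1: 35 × 7 = 245
Total = 90 + 20 + 150 + 245 = 505.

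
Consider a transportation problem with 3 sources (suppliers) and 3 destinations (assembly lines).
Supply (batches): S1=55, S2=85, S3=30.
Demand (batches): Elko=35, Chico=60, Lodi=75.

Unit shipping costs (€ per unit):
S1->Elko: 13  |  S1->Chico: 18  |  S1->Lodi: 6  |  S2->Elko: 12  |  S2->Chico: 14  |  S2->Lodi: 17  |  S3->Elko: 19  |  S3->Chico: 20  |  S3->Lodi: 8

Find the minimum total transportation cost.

An optimal shipping plan:
  S1 to Elko: 10 × €13 = €130
  S1 to Lodi: 45 × €6 = €270
  S2 to Elko: 25 × €12 = €300
  S2 to Chico: 60 × €14 = €840
  S3 to Lodi: 30 × €8 = €240
Total = 130 + 270 + 300 + 840 + 240 = €1780.

1780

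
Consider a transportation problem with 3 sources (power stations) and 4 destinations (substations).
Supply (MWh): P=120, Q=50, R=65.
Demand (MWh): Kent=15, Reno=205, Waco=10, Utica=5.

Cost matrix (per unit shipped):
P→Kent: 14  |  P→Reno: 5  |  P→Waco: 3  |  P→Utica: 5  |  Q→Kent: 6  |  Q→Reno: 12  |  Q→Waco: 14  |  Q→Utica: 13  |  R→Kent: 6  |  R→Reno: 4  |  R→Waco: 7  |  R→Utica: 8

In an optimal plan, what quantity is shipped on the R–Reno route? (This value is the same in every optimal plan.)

Solving gives:
  P to Reno: 105 × 5 = 525
  P to Waco: 10 × 3 = 30
  P to Utica: 5 × 5 = 25
  Q to Kent: 15 × 6 = 90
  Q to Reno: 35 × 12 = 420
  R to Reno: 65 × 4 = 260
Total cost = 1350.
So R→Reno carries 65 MWh.

65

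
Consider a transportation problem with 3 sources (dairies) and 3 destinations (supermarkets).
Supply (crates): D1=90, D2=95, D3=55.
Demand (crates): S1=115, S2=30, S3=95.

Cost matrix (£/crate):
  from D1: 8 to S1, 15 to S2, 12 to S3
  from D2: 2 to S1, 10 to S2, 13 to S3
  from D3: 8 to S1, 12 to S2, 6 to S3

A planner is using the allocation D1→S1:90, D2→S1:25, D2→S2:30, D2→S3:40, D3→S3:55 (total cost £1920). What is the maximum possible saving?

Current plan cost = 90·8 + 25·2 + 30·10 + 40·13 + 55·6 = £1920.
Optimal plan:
  D1->S1: 20 × £8 = £160
  D1->S2: 30 × £15 = £450
  D1->S3: 40 × £12 = £480
  D2->S1: 95 × £2 = £190
  D3->S3: 55 × £6 = £330
Optimal cost = £1610.
Saving = 1920 − 1610 = £310.

310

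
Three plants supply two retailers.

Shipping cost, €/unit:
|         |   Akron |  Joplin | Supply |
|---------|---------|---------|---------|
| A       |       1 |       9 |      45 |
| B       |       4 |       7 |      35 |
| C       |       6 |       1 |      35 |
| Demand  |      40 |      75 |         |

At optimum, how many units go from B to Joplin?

35

Solving gives:
  A→Akron: 40 × €1 = €40
  A→Joplin: 5 × €9 = €45
  B→Joplin: 35 × €7 = €245
  C→Joplin: 35 × €1 = €35
Total cost = €365.
So B→Joplin carries 35 units.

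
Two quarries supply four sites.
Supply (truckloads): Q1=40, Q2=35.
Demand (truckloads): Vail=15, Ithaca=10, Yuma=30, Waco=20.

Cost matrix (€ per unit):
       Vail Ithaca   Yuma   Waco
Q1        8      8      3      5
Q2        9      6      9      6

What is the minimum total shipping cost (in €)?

395

One minimum-cost allocation:
  Q1 to Vail: 10 × €8 = €80
  Q1 to Yuma: 30 × €3 = €90
  Q2 to Vail: 5 × €9 = €45
  Q2 to Ithaca: 10 × €6 = €60
  Q2 to Waco: 20 × €6 = €120
Total = 80 + 90 + 45 + 60 + 120 = €395.
(Supply check: Q1 ships 40; Q2 ships 35.)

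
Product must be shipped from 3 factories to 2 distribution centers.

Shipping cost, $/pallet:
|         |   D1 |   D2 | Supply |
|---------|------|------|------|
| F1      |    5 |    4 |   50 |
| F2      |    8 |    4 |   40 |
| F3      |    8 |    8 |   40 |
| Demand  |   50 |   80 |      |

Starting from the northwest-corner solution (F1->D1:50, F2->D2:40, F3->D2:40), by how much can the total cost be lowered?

Current plan cost = 50·5 + 40·4 + 40·8 = $730.
Optimal plan:
  F1–D1: 10 pallets
  F1–D2: 40 pallets
  F2–D2: 40 pallets
  F3–D1: 40 pallets
Optimal cost = $690.
Saving = 730 − 690 = $40.

40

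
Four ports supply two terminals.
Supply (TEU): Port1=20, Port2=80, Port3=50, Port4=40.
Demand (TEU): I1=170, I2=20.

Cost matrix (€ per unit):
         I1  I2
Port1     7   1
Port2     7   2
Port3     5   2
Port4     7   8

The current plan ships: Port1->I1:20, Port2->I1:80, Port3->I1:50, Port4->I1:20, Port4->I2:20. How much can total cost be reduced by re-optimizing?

Current plan cost = 20·7 + 80·7 + 50·5 + 20·7 + 20·8 = €1250.
Optimal plan:
  Port1–I2: 20 × €1 = €20
  Port2–I1: 80 × €7 = €560
  Port3–I1: 50 × €5 = €250
  Port4–I1: 40 × €7 = €280
Optimal cost = €1110.
Saving = 1250 − 1110 = €140.

140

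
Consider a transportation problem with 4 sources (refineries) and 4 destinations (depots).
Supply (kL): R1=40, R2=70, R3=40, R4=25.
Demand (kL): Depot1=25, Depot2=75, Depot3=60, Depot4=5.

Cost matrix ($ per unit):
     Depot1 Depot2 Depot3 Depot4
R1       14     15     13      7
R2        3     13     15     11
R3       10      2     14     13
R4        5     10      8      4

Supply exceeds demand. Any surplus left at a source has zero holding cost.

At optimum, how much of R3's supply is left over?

0

Minimum-cost shipments:
  R1→Depot3: 35 × $13 = $455
  R1→Depot4: 5 × $7 = $35
  R2→Depot1: 25 × $3 = $75
  R2→Depot2: 35 × $13 = $455
  R3→Depot2: 40 × $2 = $80
  R4→Depot3: 25 × $8 = $200
Total cost = $1300.
R3 ships 40 of its 40, leaving 0.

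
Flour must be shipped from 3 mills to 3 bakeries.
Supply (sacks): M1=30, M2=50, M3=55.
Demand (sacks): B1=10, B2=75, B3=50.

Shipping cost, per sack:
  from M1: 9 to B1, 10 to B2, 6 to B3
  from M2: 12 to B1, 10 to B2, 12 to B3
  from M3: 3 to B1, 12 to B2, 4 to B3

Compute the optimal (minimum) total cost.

A cheapest plan:
  M1 to B2: 25 sacks
  M1 to B3: 5 sacks
  M2 to B2: 50 sacks
  M3 to B1: 10 sacks
  M3 to B3: 45 sacks
Total cost = 990.
(Supply check: M1 ships 30; M2 ships 50; M3 ships 55.)

990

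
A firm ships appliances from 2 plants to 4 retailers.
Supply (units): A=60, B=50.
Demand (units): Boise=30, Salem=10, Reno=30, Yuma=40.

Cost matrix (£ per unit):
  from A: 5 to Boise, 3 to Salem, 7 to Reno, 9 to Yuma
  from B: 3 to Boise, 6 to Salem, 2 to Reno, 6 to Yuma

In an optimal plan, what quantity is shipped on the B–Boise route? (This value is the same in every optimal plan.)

0

Solving gives:
  A->Boise: 30 units
  A->Salem: 10 units
  A->Yuma: 20 units
  B->Reno: 30 units
  B->Yuma: 20 units
Total cost = £540.
The route B→Boise is not used.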